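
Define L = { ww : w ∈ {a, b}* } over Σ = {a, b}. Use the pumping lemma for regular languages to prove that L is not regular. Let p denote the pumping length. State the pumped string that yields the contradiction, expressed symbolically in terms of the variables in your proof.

a^{p+k} b^p a^p b^p

Assume L is regular. Let p be the pumping length given by the pumping lemma.
Take w = a^p b^p a^p b^p = uu where u = a^pb^p; then w ∈ L and |w| = 4p ≥ p.
The pumping lemma gives a decomposition w = xyz where |xy| ≤ p and y is nonempty.
The first p characters of w are a's, so xy (and hence y) consists only of a's. Write y = a^k, 1 ≤ k ≤ p.
Pump with i = 2: xy^2z = a^{p+k} b^p a^p b^p, of length 4p+k. Suppose this equals vv. The string starts with a and ends with b, so v does too; thus the boundary between the two copies of v is a b→a transition. There is exactly one such transition, at position 2p+k, so |v| = 2p+k and |vv| = 4p+2k ≠ 4p+k since k ≥ 1. So xy^2z ∉ L.
Contradiction. Therefore L is not regular.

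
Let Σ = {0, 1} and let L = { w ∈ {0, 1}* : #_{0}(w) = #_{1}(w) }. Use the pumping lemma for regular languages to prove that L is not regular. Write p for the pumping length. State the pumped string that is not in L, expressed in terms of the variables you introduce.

0^{p+k} 1^p

Toward a contradiction, assume L is regular with pumping length p.
Choose w = 0^p 1^p ∈ L with |w| = 2p ≥ p.
The pumping lemma gives a decomposition w = xyz where |xy| ≤ p and y is nonempty.
The first p characters of w are 0's, so xy (and hence y) consists only of 0's. Write y = 0^k, 1 ≤ k ≤ p.
Pump with i = 2: xy^2z = 0^{p+k} 1^p has p+k occurrences of 0 but only p of 1. Since k ≥ 1 the counts differ, so xy^2z ∉ L.
Contradiction. Therefore L is not regular.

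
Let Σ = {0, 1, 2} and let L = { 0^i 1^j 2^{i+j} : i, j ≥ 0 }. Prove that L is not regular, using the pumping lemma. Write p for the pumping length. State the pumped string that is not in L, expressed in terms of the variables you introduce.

Toward a contradiction, assume L is regular with pumping length p.
Take w = 0^p 1^p 2^{2p} ∈ L (with i=j=p, i+j=2p), |w| = 4p ≥ p.
The pumping lemma gives a decomposition w = xyz where |xy| ≤ p and |y| > 0.
Because |xy| ≤ p and w begins with p copies of 0, we have y = 0^k with 1 ≤ k ≤ p.
Consider xy^2z = 0^{p+k} 1^p 2^{2p}. Now the 0- and 1-counts sum to 2p+k, but the 2-count is 2p ≠ 2p+k. So xy^2z ∉ L.
Contradiction. Therefore L is not regular.

0^{p+k} 1^p 2^{2p}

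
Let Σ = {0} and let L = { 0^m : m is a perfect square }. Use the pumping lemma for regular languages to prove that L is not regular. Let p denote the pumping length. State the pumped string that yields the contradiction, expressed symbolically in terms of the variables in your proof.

Assume L is regular; let p be its pumping constant.
Take w = 0^{p²} ∈ L with |w| = p² ≥ p.
By the pumping lemma, w = xyz with |xy| ≤ p and y is nonempty.
Then y = 0^k for some k with 1 ≤ k ≤ p.
Pump with i = 2: xy^2z = 0^{p²+k}. Since 1 ≤ k ≤ p, p² < p²+k ≤ p²+p < (p+1)², so p²+k lies strictly between consecutive squares and is not a perfect square. So xy^2z ∉ L.
This is a contradiction; hence L is not regular.

0^{p²+k}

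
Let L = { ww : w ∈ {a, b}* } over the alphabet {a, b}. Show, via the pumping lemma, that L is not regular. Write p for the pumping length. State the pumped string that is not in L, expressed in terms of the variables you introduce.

Assume L is regular; let p be its pumping constant.
Take w = a^p b^p a^p b^p = uu where u = a^pb^p; then w ∈ L and |w| = 4p ≥ p.
Write w = xyz as guaranteed by the lemma, with |xy| ≤ p and |y| > 0.
Because |xy| ≤ p and w begins with p copies of a, we have y = a^k with 1 ≤ k ≤ p.
Pump with i = 2: xy^2z = a^{p+k} b^p a^p b^p, of length 4p+k. Suppose this equals vv. The string starts with a and ends with b, so v does too; thus the boundary between the two copies of v is a b→a transition. There is exactly one such transition, at position 2p+k, so |v| = 2p+k and |vv| = 4p+2k ≠ 4p+k since k ≥ 1. So xy^2z ∉ L.
Contradiction. Therefore L is not regular.

a^{p+k} b^p a^p b^p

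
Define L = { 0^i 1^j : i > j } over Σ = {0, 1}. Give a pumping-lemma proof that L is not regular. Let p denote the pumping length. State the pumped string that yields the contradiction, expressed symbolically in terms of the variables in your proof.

Suppose for contradiction that L is regular, and let p be the pumping length.
Choose w = 0^{p+1} 1^p ∈ L, with |w| = 2p+1 ≥ p.
Write w = xyz as guaranteed by the lemma, with |xy| ≤ p and y is nonempty.
The first p characters of w are 0's, so xy (and hence y) consists only of 0's. Write y = 0^k, 1 ≤ k ≤ p.
Consider xy^0z = xz = 0^{p+1-k} 1^p. Since k ≥ 1, the 0-count p+1-k is at most p, so i > j fails; thus xz ∉ L.
This is a contradiction; hence L is not regular.

0^{p+1-k} 1^p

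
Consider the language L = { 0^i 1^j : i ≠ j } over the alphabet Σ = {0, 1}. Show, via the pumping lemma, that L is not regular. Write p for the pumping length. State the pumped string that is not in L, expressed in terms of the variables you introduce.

Toward a contradiction, assume L is regular with pumping length p.
Choose w = 0^p 1^{p+p!}. Since p ≠ p+p!, w ∈ L; and |w| ≥ p.
The pumping lemma gives a decomposition w = xyz where |xy| ≤ p and y is nonempty.
Because |xy| ≤ p and w begins with p copies of 0, we have y = 0^k with 1 ≤ k ≤ p.
Since 1 ≤ k ≤ p, k divides p!; set t = 1 + p!/k. Then xy^t z has p + (p!/k)·k = p + p! copies of 0. Now the 0-count equals the 1-count, so i ≠ j fails. So xy^t z = 0^{p+p!} 1^{p+p!} ∉ L.
This contradicts the pumping lemma, so L is not regular.

0^{p+p!} 1^{p+p!}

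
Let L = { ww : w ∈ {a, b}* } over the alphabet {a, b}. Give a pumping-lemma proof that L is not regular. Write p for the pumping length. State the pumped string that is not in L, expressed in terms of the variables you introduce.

a^{p+k} b^p a^p b^p

Suppose for contradiction that L is regular, and let p be the pumping length.
Take w = a^p b^p a^p b^p = uu where u = a^pb^p; then w ∈ L and |w| = 4p ≥ p.
By the pumping lemma, w = xyz with |xy| ≤ p and |y| > 0.
Since the first p symbols of w are all a's and |xy| ≤ p, y lies entirely in the leading a-block: y = a^k for some k with 1 ≤ k ≤ p.
Pump with i = 2: xy^2z = a^{p+k} b^p a^p b^p, of length 4p+k. Suppose this equals vv. The string starts with a and ends with b, so v does too; thus the boundary between the two copies of v is a b→a transition. There is exactly one such transition, at position 2p+k, so |v| = 2p+k and |vv| = 4p+2k ≠ 4p+k since k ≥ 1. So xy^2z ∉ L.
Contradiction. Therefore L is not regular.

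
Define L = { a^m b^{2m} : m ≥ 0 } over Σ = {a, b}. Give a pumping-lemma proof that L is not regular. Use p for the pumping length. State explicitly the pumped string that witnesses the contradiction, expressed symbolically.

Suppose for contradiction that L is regular, and let p be the pumping length.
Let w = a^p b^{2p} ∈ L; note |w| = 3p ≥ p.
Write w = xyz as guaranteed by the lemma, with |xy| ≤ p and |y| > 0.
The first p characters of w are a's, so xy (and hence y) consists only of a's. Write y = a^k, 1 ≤ k ≤ p.
Pump with i = 2: xy^2z = a^{p+k} b^{2p}. For this to lie in L we would need 2p = 2(p+k), which forces k = 0. But k ≥ 1, so xy^2z ∉ L.
Contradiction. Therefore L is not regular.

a^{p+k} b^{2p}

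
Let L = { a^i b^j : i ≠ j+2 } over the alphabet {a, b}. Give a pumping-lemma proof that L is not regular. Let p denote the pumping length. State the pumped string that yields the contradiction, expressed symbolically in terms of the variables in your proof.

Assume L is regular. Let p be the pumping length given by the pumping lemma.
Choose w = a^p b^{p+p!-2}. Since p ≠ (p+p!-2)+2 = p+p!, w ∈ L; and |w| ≥ p.
The pumping lemma gives a decomposition w = xyz where |xy| ≤ p and |y| > 0.
Since the first p symbols of w are all a's and |xy| ≤ p, y lies entirely in the leading a-block: y = a^k for some k with 1 ≤ k ≤ p.
Since 1 ≤ k ≤ p, k divides p!; set t = 1 + p!/k. Then xy^t z has p + (p!/k)·k = p + p! copies of a. Now the a-count is p+p! and (b-count)+2 = (p+p!-2)+2 = p+p!, so i ≠ j+2 fails. So xy^t z = a^{p+p!} b^{p+p!-2} ∉ L.
Contradiction. Therefore L is not regular.

a^{p+p!} b^{p+p!-2}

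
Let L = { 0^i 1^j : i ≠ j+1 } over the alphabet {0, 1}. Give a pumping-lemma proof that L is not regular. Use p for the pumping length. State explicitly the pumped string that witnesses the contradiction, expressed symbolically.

Toward a contradiction, assume L is regular with pumping length p.
Choose w = 0^p 1^{p+p!-1}. Since p ≠ (p+p!-1)+1 = p+p!, w ∈ L; and |w| ≥ p.
The pumping lemma gives a decomposition w = xyz where |xy| ≤ p and y is nonempty.
Since the first p symbols of w are all 0's and |xy| ≤ p, y lies entirely in the leading 0-block: y = 0^k for some k with 1 ≤ k ≤ p.
Since 1 ≤ k ≤ p, k divides p!; set t = 1 + p!/k. Then xy^t z has p + (p!/k)·k = p + p! copies of 0. Now the 0-count is p+p! and (1-count)+1 = (p+p!-1)+1 = p+p!, so i ≠ j+1 fails. So xy^t z = 0^{p+p!} 1^{p+p!-1} ∉ L.
This contradicts the pumping lemma, so L is not regular.

0^{p+p!} 1^{p+p!-1}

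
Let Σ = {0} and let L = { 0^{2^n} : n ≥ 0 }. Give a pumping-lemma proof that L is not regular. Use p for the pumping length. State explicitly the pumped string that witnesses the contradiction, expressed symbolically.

0^{2^p+k}

Toward a contradiction, assume L is regular with pumping length p.
Take w = 0^{2^p} ∈ L with |w| = 2^p ≥ p.
The pumping lemma gives a decomposition w = xyz where |xy| ≤ p and y is nonempty.
Then y = 0^k for some k with 1 ≤ k ≤ p.
Pump with i = 2: xy^2z = 0^{2^p+k}. Since 1 ≤ k ≤ p < 2^p, we have 2^p < 2^p+k < 2^{p+1}, so 2^p+k is not a power of 2. So xy^2z ∉ L.
Contradiction. Therefore L is not regular.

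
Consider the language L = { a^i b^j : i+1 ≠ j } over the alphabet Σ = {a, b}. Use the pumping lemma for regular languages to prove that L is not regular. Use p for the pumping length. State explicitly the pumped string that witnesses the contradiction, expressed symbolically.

Assume L is regular. Let p be the pumping length given by the pumping lemma.
Choose w = a^p b^{p+p!+1}. Since p ≠ (p+p!+1)-1 = p+p!, w ∈ L; and |w| ≥ p.
Write w = xyz as guaranteed by the lemma, with |xy| ≤ p and y is nonempty.
Since the first p symbols of w are all a's and |xy| ≤ p, y lies entirely in the leading a-block: y = a^k for some k with 1 ≤ k ≤ p.
Since 1 ≤ k ≤ p, k divides p!; set t = 1 + p!/k. Then xy^t z has p + (p!/k)·k = p + p! copies of a. Now the a-count is p+p! and (b-count)-1 = (p+p!+1)-1 = p+p!, so i+1 ≠ j fails. So xy^t z = a^{p+p!} b^{p+p!+1} ∉ L.
This contradicts the pumping lemma, so L is not regular.

a^{p+p!} b^{p+p!+1}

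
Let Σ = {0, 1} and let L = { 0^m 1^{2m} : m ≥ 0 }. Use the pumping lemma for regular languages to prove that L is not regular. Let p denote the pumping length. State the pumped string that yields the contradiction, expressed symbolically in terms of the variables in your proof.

Suppose for contradiction that L is regular, and let p be the pumping length.
Let w = 0^p 1^{2p} ∈ L; note |w| = 3p ≥ p.
By the pumping lemma, w = xyz with |xy| ≤ p and |y| ≥ 1.
The first p characters of w are 0's, so xy (and hence y) consists only of 0's. Write y = 0^k, 1 ≤ k ≤ p.
Pump with i = 2: xy^2z = 0^{p+k} 1^{2p}. For this to lie in L we would need 2p = 2(p+k), which forces k = 0. But k ≥ 1, so xy^2z ∉ L.
Contradiction. Therefore L is not regular.

0^{p+k} 1^{2p}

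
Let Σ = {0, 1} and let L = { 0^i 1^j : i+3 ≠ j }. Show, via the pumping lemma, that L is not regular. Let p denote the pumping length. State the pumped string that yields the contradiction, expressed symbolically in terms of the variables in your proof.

0^{p+p!} 1^{p+p!+3}

Assume L is regular. Let p be the pumping length given by the pumping lemma.
Choose w = 0^p 1^{p+p!+3}. Since p ≠ (p+p!+3)-3 = p+p!, w ∈ L; and |w| ≥ p.
The pumping lemma gives a decomposition w = xyz where |xy| ≤ p and |y| > 0.
Because |xy| ≤ p and w begins with p copies of 0, we have y = 0^k with 1 ≤ k ≤ p.
Since 1 ≤ k ≤ p, k divides p!; set t = 1 + p!/k. Then xy^t z has p + (p!/k)·k = p + p! copies of 0. Now the 0-count is p+p! and (1-count)-3 = (p+p!+3)-3 = p+p!, so i+3 ≠ j fails. So xy^t z = 0^{p+p!} 1^{p+p!+3} ∉ L.
This is a contradiction; hence L is not regular.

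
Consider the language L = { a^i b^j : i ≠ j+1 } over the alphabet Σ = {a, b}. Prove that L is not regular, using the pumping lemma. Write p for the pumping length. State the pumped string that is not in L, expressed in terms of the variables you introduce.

Assume L is regular. Let p be the pumping length given by the pumping lemma.
Choose w = a^p b^{p+p!-1}. Since p ≠ (p+p!-1)+1 = p+p!, w ∈ L; and |w| ≥ p.
Write w = xyz as guaranteed by the lemma, with |xy| ≤ p and y is nonempty.
Because |xy| ≤ p and w begins with p copies of a, we have y = a^k with 1 ≤ k ≤ p.
Since 1 ≤ k ≤ p, k divides p!; set t = 1 + p!/k. Then xy^t z has p + (p!/k)·k = p + p! copies of a. Now the a-count is p+p! and (b-count)+1 = (p+p!-1)+1 = p+p!, so i ≠ j+1 fails. So xy^t z = a^{p+p!} b^{p+p!-1} ∉ L.
Contradiction. Therefore L is not regular.

a^{p+p!} b^{p+p!-1}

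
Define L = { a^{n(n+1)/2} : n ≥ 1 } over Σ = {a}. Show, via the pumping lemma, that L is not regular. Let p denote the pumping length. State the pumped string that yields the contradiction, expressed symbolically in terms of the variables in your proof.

a^{p(p+1)/2+k}

Suppose for contradiction that L is regular, and let p be the pumping length.
Take w = a^{p(p+1)/2} ∈ L with |w| = p(p+1)/2 ≥ p.
The pumping lemma gives a decomposition w = xyz where |xy| ≤ p and |y| ≥ 1.
Then y = a^k for some k with 1 ≤ k ≤ p.
Pump with i = 2: xy^2z = a^{p(p+1)/2+k}. Since 1 ≤ k ≤ p, p(p+1)/2 < p(p+1)/2+k ≤ p(p+1)/2+p < (p+1)(p+2)/2, so p(p+1)/2+k is strictly between consecutive triangular numbers. So xy^2z ∉ L.
Contradiction. Therefore L is not regular.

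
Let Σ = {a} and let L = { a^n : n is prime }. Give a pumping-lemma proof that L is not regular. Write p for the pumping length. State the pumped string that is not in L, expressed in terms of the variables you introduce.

Assume L is regular. Let p be the pumping length given by the pumping lemma.
Let q be a prime with q ≥ p+2 (infinitely many primes exist), and take w = a^q ∈ L with |w| = q ≥ p.
By the pumping lemma, w = xyz with |xy| ≤ p and y is nonempty.
Then y = a^k for some k with 1 ≤ k ≤ p.
Since 1 ≤ k ≤ p, |xz| = q-k. Pump with i = q+1: |xy^{q+1}z| = (q-k)+(q+1)k = q+qk = q(1+k), which is composite (both factors ≥ 2). So xy^{q+1}z = a^{q(1+k)} ∉ L.
This contradicts the pumping lemma, so L is not regular.

a^{q(1+k)}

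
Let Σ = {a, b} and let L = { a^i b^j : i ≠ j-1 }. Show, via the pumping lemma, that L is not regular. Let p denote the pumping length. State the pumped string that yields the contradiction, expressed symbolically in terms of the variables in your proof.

a^{p+p!} b^{p+p!+1}

Toward a contradiction, assume L is regular with pumping length p.
Choose w = a^p b^{p+p!+1}. Since p ≠ (p+p!+1)-1 = p+p!, w ∈ L; and |w| ≥ p.
Write w = xyz as guaranteed by the lemma, with |xy| ≤ p and y is nonempty.
Since the first p symbols of w are all a's and |xy| ≤ p, y lies entirely in the leading a-block: y = a^k for some k with 1 ≤ k ≤ p.
Since 1 ≤ k ≤ p, k divides p!; set t = 1 + p!/k. Then xy^t z has p + (p!/k)·k = p + p! copies of a. Now the a-count is p+p! and (b-count)-1 = (p+p!+1)-1 = p+p!, so i ≠ j-1 fails. So xy^t z = a^{p+p!} b^{p+p!+1} ∉ L.
This is a contradiction; hence L is not regular.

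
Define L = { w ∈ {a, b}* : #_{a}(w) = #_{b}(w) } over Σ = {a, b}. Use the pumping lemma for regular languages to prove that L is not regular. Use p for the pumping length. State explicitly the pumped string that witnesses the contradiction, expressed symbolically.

Toward a contradiction, assume L is regular with pumping length p.
Choose w = a^p b^p ∈ L with |w| = 2p ≥ p.
The pumping lemma gives a decomposition w = xyz where |xy| ≤ p and y is nonempty.
Because |xy| ≤ p and w begins with p copies of a, we have y = a^k with 1 ≤ k ≤ p.
Pump with i = 2: xy^2z = a^{p+k} b^p has p+k occurrences of a but only p of b. Since k ≥ 1 the counts differ, so xy^2z ∉ L.
This contradicts the pumping lemma, so L is not regular.

a^{p+k} b^p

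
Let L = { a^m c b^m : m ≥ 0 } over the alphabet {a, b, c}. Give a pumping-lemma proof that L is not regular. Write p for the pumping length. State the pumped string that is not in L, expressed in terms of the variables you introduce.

Assume L is regular. Let p be the pumping length given by the pumping lemma.
Take w = a^p c b^p ∈ L with |w| = 2p+1 ≥ p.
The pumping lemma gives a decomposition w = xyz where |xy| ≤ p and |y| ≥ 1.
Because |xy| ≤ p and w begins with p copies of a, we have y = a^k with 1 ≤ k ≤ p.
Pump with i = 2: xy^2z = a^{p+k} c b^p, which would require p+k = p. But k ≥ 1, so xy^2z ∉ L.
This is a contradiction; hence L is not regular.

a^{p+k} c b^p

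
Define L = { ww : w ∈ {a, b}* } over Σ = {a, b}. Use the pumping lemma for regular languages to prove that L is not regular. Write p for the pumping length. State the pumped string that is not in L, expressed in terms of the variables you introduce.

Assume L is regular. Let p be the pumping length given by the pumping lemma.
Take w = a^p b^p a^p b^p = uu where u = a^pb^p; then w ∈ L and |w| = 4p ≥ p.
By the pumping lemma, w = xyz with |xy| ≤ p and y is nonempty.
Since the first p symbols of w are all a's and |xy| ≤ p, y lies entirely in the leading a-block: y = a^k for some k with 1 ≤ k ≤ p.
Pump with i = 2: xy^2z = a^{p+k} b^p a^p b^p, of length 4p+k. Suppose this equals vv. The string starts with a and ends with b, so v does too; thus the boundary between the two copies of v is a b→a transition. There is exactly one such transition, at position 2p+k, so |v| = 2p+k and |vv| = 4p+2k ≠ 4p+k since k ≥ 1. So xy^2z ∉ L.
This contradicts the pumping lemma, so L is not regular.

a^{p+k} b^p a^p b^p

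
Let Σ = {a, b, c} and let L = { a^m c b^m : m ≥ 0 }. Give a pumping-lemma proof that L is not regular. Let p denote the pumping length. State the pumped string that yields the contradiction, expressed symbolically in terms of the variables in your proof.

a^{p+k} c b^p

Assume L is regular; let p be its pumping constant.
Take w = a^p c b^p ∈ L with |w| = 2p+1 ≥ p.
The pumping lemma gives a decomposition w = xyz where |xy| ≤ p and y is nonempty.
Since the first p symbols of w are all a's and |xy| ≤ p, y lies entirely in the leading a-block: y = a^k for some k with 1 ≤ k ≤ p.
Pump with i = 2: xy^2z = a^{p+k} c b^p, which would require p+k = p. But k ≥ 1, so xy^2z ∉ L.
This contradicts the pumping lemma, so L is not regular.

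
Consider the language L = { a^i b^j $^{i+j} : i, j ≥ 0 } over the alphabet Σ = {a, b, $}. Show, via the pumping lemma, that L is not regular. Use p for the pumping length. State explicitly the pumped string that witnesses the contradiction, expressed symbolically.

Toward a contradiction, assume L is regular with pumping length p.
Take w = a^p b^p $^{2p} ∈ L (with i=j=p, i+j=2p), |w| = 4p ≥ p.
By the pumping lemma, w = xyz with |xy| ≤ p and |y| ≥ 1.
Since the first p symbols of w are all a's and |xy| ≤ p, y lies entirely in the leading a-block: y = a^k for some k with 1 ≤ k ≤ p.
Consider xy^2z = a^{p+k} b^p $^{2p}. Now the a- and b-counts sum to 2p+k, but the $-count is 2p ≠ 2p+k. So xy^2z ∉ L.
This contradicts the pumping lemma, so L is not regular.

a^{p+k} b^p $^{2p}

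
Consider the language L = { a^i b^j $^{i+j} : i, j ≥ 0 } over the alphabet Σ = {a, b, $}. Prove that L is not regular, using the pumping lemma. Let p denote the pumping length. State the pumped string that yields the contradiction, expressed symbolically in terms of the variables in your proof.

Assume L is regular; let p be its pumping constant.
Take w = a^p b^p $^{2p} ∈ L (with i=j=p, i+j=2p), |w| = 4p ≥ p.
Write w = xyz as guaranteed by the lemma, with |xy| ≤ p and y is nonempty.
Since the first p symbols of w are all a's and |xy| ≤ p, y lies entirely in the leading a-block: y = a^k for some k with 1 ≤ k ≤ p.
Consider xy^2z = a^{p+k} b^p $^{2p}. Now the a- and b-counts sum to 2p+k, but the $-count is 2p ≠ 2p+k. So xy^2z ∉ L.
This is a contradiction; hence L is not regular.

a^{p+k} b^p $^{2p}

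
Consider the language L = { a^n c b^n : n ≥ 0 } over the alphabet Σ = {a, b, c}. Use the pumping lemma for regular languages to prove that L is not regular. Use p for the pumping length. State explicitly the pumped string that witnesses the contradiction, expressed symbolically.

Assume L is regular; let p be its pumping constant.
Take w = a^p c b^p ∈ L with |w| = 2p+1 ≥ p.
By the pumping lemma, w = xyz with |xy| ≤ p and |y| ≥ 1.
Because |xy| ≤ p and w begins with p copies of a, we have y = a^k with 1 ≤ k ≤ p.
Pump with i = 2: xy^2z = a^{p+k} c b^p, which would require p+k = p. But k ≥ 1, so xy^2z ∉ L.
This is a contradiction; hence L is not regular.

a^{p+k} c b^p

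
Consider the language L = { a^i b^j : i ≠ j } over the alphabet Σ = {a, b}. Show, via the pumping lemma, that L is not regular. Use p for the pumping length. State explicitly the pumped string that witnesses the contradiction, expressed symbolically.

Assume L is regular. Let p be the pumping length given by the pumping lemma.
Choose w = a^p b^{p+p!}. Since p ≠ p+p!, w ∈ L; and |w| ≥ p.
Write w = xyz as guaranteed by the lemma, with |xy| ≤ p and |y| > 0.
The first p characters of w are a's, so xy (and hence y) consists only of a's. Write y = a^k, 1 ≤ k ≤ p.
Since 1 ≤ k ≤ p, k divides p!; set t = 1 + p!/k. Then xy^t z has p + (p!/k)·k = p + p! copies of a. Now the a-count equals the b-count, so i ≠ j fails. So xy^t z = a^{p+p!} b^{p+p!} ∉ L.
This contradicts the pumping lemma, so L is not regular.

a^{p+p!} b^{p+p!}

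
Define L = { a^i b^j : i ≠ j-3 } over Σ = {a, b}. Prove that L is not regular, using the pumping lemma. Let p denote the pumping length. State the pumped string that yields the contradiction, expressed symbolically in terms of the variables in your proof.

Assume L is regular; let p be its pumping constant.
Choose w = a^p b^{p+p!+3}. Since p ≠ (p+p!+3)-3 = p+p!, w ∈ L; and |w| ≥ p.
By the pumping lemma, w = xyz with |xy| ≤ p and |y| ≥ 1.
Since the first p symbols of w are all a's and |xy| ≤ p, y lies entirely in the leading a-block: y = a^k for some k with 1 ≤ k ≤ p.
Since 1 ≤ k ≤ p, k divides p!; set t = 1 + p!/k. Then xy^t z has p + (p!/k)·k = p + p! copies of a. Now the a-count is p+p! and (b-count)-3 = (p+p!+3)-3 = p+p!, so i ≠ j-3 fails. So xy^t z = a^{p+p!} b^{p+p!+3} ∉ L.
This is a contradiction; hence L is not regular.

a^{p+p!} b^{p+p!+3}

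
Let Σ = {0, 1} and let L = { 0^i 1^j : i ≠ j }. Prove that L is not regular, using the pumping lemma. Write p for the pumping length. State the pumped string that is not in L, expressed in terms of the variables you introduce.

0^{p+p!} 1^{p+p!}

Suppose for contradiction that L is regular, and let p be the pumping length.
Choose w = 0^p 1^{p+p!}. Since p ≠ p+p!, w ∈ L; and |w| ≥ p.
By the pumping lemma, w = xyz with |xy| ≤ p and |y| > 0.
Since the first p symbols of w are all 0's and |xy| ≤ p, y lies entirely in the leading 0-block: y = 0^k for some k with 1 ≤ k ≤ p.
Since 1 ≤ k ≤ p, k divides p!; set t = 1 + p!/k. Then xy^t z has p + (p!/k)·k = p + p! copies of 0. Now the 0-count equals the 1-count, so i ≠ j fails. So xy^t z = 0^{p+p!} 1^{p+p!} ∉ L.
Contradiction. Therefore L is not regular.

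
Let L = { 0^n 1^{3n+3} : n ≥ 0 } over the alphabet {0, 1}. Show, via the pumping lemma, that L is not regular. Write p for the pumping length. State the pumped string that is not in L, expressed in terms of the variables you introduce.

0^{p+k} 1^{3p+3}

Assume L is regular. Let p be the pumping length given by the pumping lemma.
Choose w = 0^p 1^{3p+3}, which is in L with |w| = 4p+3 ≥ p.
Write w = xyz as guaranteed by the lemma, with |xy| ≤ p and y is nonempty.
Since the first p symbols of w are all 0's and |xy| ≤ p, y lies entirely in the leading 0-block: y = 0^k for some k with 1 ≤ k ≤ p.
Pump with i = 2: xy^2z = 0^{p+k} 1^{3p+3}. For this to lie in L we would need 3p+3 = 3(p+k)+3, which forces k = 0. But k ≥ 1, so xy^2z ∉ L.
This is a contradiction; hence L is not regular.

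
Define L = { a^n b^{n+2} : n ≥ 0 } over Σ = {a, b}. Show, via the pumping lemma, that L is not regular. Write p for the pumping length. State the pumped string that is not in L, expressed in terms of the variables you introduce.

a^{p+k} b^{p+2}

Assume L is regular; let p be its pumping constant.
Take w = a^p b^{p+2}. Then w ∈ L and |w| = 2p+2 ≥ p.
By the pumping lemma, w = xyz with |xy| ≤ p and |y| > 0.
Because |xy| ≤ p and w begins with p copies of a, we have y = a^k with 1 ≤ k ≤ p.
Pump with i = 2: xy^2z = a^{p+k} b^{p+2}. For this to lie in L we would need p+2 = (p+k)+2, which forces k = 0. But k ≥ 1, so xy^2z ∉ L.
Contradiction. Therefore L is not regular.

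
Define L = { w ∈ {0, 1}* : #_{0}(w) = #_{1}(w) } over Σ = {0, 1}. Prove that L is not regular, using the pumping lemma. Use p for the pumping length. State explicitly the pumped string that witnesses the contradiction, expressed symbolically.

Assume L is regular; let p be its pumping constant.
Choose w = 0^p 1^p ∈ L with |w| = 2p ≥ p.
By the pumping lemma, w = xyz with |xy| ≤ p and |y| ≥ 1.
Since the first p symbols of w are all 0's and |xy| ≤ p, y lies entirely in the leading 0-block: y = 0^k for some k with 1 ≤ k ≤ p.
Pump with i = 2: xy^2z = 0^{p+k} 1^p has p+k occurrences of 0 but only p of 1. Since k ≥ 1 the counts differ, so xy^2z ∉ L.
This is a contradiction; hence L is not regular.

0^{p+k} 1^p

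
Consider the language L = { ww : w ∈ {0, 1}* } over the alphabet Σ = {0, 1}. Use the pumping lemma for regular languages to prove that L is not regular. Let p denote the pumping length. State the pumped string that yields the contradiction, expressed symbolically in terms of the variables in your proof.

Toward a contradiction, assume L is regular with pumping length p.
Take w = 0^p 1^p 0^p 1^p = uu where u = 0^p1^p; then w ∈ L and |w| = 4p ≥ p.
By the pumping lemma, w = xyz with |xy| ≤ p and y is nonempty.
Since the first p symbols of w are all 0's and |xy| ≤ p, y lies entirely in the leading 0-block: y = 0^k for some k with 1 ≤ k ≤ p.
Pump with i = 2: xy^2z = 0^{p+k} 1^p 0^p 1^p, of length 4p+k. Suppose this equals vv. The string starts with 0 and ends with 1, so v does too; thus the boundary between the two copies of v is a 1→0 transition. There is exactly one such transition, at position 2p+k, so |v| = 2p+k and |vv| = 4p+2k ≠ 4p+k since k ≥ 1. So xy^2z ∉ L.
This is a contradiction; hence L is not regular.

0^{p+k} 1^p 0^p 1^p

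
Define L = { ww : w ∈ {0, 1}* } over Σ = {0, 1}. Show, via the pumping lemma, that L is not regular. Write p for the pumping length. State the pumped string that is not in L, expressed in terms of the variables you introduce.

Toward a contradiction, assume L is regular with pumping length p.
Take w = 0^p 1^p 0^p 1^p = uu where u = 0^p1^p; then w ∈ L and |w| = 4p ≥ p.
By the pumping lemma, w = xyz with |xy| ≤ p and |y| > 0.
Because |xy| ≤ p and w begins with p copies of 0, we have y = 0^k with 1 ≤ k ≤ p.
Pump with i = 2: xy^2z = 0^{p+k} 1^p 0^p 1^p, of length 4p+k. Suppose this equals vv. The string starts with 0 and ends with 1, so v does too; thus the boundary between the two copies of v is a 1→0 transition. There is exactly one such transition, at position 2p+k, so |v| = 2p+k and |vv| = 4p+2k ≠ 4p+k since k ≥ 1. So xy^2z ∉ L.
This contradicts the pumping lemma, so L is not regular.

0^{p+k} 1^p 0^p 1^p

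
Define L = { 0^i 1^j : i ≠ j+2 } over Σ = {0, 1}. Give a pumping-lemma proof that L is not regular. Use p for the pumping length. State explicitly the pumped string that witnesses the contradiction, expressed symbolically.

0^{p+p!} 1^{p+p!-2}

Assume L is regular. Let p be the pumping length given by the pumping lemma.
Choose w = 0^p 1^{p+p!-2}. Since p ≠ (p+p!-2)+2 = p+p!, w ∈ L; and |w| ≥ p.
By the pumping lemma, w = xyz with |xy| ≤ p and |y| > 0.
Because |xy| ≤ p and w begins with p copies of 0, we have y = 0^k with 1 ≤ k ≤ p.
Since 1 ≤ k ≤ p, k divides p!; set t = 1 + p!/k. Then xy^t z has p + (p!/k)·k = p + p! copies of 0. Now the 0-count is p+p! and (1-count)+2 = (p+p!-2)+2 = p+p!, so i ≠ j+2 fails. So xy^t z = 0^{p+p!} 1^{p+p!-2} ∉ L.
Contradiction. Therefore L is not regular.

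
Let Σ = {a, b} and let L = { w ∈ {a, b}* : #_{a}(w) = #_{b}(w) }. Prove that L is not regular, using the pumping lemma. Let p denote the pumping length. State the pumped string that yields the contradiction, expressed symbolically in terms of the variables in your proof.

a^{p+k} b^p

Suppose for contradiction that L is regular, and let p be the pumping length.
Choose w = a^p b^p ∈ L with |w| = 2p ≥ p.
Write w = xyz as guaranteed by the lemma, with |xy| ≤ p and |y| ≥ 1.
The first p characters of w are a's, so xy (and hence y) consists only of a's. Write y = a^k, 1 ≤ k ≤ p.
Pump with i = 2: xy^2z = a^{p+k} b^p has p+k occurrences of a but only p of b. Since k ≥ 1 the counts differ, so xy^2z ∉ L.
This contradicts the pumping lemma, so L is not regular.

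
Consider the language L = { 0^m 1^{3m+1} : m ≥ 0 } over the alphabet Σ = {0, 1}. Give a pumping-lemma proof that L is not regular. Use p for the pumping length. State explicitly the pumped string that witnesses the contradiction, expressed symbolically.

Assume L is regular; let p be its pumping constant.
Take w = 0^p 1^{3p+1}. Then w ∈ L and |w| = 4p+1 ≥ p.
By the pumping lemma, w = xyz with |xy| ≤ p and |y| ≥ 1.
Since the first p symbols of w are all 0's and |xy| ≤ p, y lies entirely in the leading 0-block: y = 0^k for some k with 1 ≤ k ≤ p.
Pump with i = 2: xy^2z = 0^{p+k} 1^{3p+1}. For this to lie in L we would need 3p+1 = 3(p+k)+1, which forces k = 0. But k ≥ 1, so xy^2z ∉ L.
This is a contradiction; hence L is not regular.

0^{p+k} 1^{3p+1}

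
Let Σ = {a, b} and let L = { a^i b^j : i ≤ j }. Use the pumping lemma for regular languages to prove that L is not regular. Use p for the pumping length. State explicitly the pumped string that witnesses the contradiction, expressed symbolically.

a^{p+k} b^p

Assume L is regular. Let p be the pumping length given by the pumping lemma.
Choose w = a^p b^p ∈ L, with |w| = 2p ≥ p.
The pumping lemma gives a decomposition w = xyz where |xy| ≤ p and |y| > 0.
The first p characters of w are a's, so xy (and hence y) consists only of a's. Write y = a^k, 1 ≤ k ≤ p.
Consider xy^2z = a^{p+k} b^p. Since k ≥ 1, the a-count p+k exceeds the b-count p, so i ≤ j fails; thus xy^2z ∉ L.
This contradicts the pumping lemma, so L is not regular.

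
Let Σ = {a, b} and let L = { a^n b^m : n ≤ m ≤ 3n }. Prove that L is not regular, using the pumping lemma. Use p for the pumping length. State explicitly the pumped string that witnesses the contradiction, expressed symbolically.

Assume L is regular; let p be its pumping constant.
Take w = a^p b^p ∈ L (since p ≤ p ≤ 3p), with |w| = 2p ≥ p.
Write w = xyz as guaranteed by the lemma, with |xy| ≤ p and y is nonempty.
Since the first p symbols of w are all a's and |xy| ≤ p, y lies entirely in the leading a-block: y = a^k for some k with 1 ≤ k ≤ p.
Pump with i = 2: xy^2z = a^{p+k} b^p. Now n = p+k > p = m, so the condition n ≤ m fails. Thus xy^2z ∉ L.
Contradiction. Therefore L is not regular.

a^{p+k} b^p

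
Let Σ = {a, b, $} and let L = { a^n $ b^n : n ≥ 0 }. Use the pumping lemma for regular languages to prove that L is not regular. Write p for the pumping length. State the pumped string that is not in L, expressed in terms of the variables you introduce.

a^{p+k} $ b^p

Assume L is regular; let p be its pumping constant.
Take w = a^p $ b^p ∈ L with |w| = 2p+1 ≥ p.
Write w = xyz as guaranteed by the lemma, with |xy| ≤ p and |y| ≥ 1.
Since the first p symbols of w are all a's and |xy| ≤ p, y lies entirely in the leading a-block: y = a^k for some k with 1 ≤ k ≤ p.
Pump with i = 2: xy^2z = a^{p+k} $ b^p, which would require p+k = p. But k ≥ 1, so xy^2z ∉ L.
Contradiction. Therefore L is not regular.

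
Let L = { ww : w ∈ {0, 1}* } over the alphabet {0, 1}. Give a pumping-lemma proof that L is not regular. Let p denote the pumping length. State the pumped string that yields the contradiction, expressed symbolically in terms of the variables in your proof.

Toward a contradiction, assume L is regular with pumping length p.
Take w = 0^p 1^p 0^p 1^p = uu where u = 0^p1^p; then w ∈ L and |w| = 4p ≥ p.
The pumping lemma gives a decomposition w = xyz where |xy| ≤ p and y is nonempty.
Because |xy| ≤ p and w begins with p copies of 0, we have y = 0^k with 1 ≤ k ≤ p.
Pump with i = 2: xy^2z = 0^{p+k} 1^p 0^p 1^p, of length 4p+k. Suppose this equals vv. The string starts with 0 and ends with 1, so v does too; thus the boundary between the two copies of v is a 1→0 transition. There is exactly one such transition, at position 2p+k, so |v| = 2p+k and |vv| = 4p+2k ≠ 4p+k since k ≥ 1. So xy^2z ∉ L.
Contradiction. Therefore L is not regular.

0^{p+k} 1^p 0^p 1^p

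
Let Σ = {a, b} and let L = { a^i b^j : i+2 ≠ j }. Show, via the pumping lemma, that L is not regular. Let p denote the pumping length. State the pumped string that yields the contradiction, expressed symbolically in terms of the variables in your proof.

a^{p+p!} b^{p+p!+2}

Toward a contradiction, assume L is regular with pumping length p.
Choose w = a^p b^{p+p!+2}. Since p ≠ (p+p!+2)-2 = p+p!, w ∈ L; and |w| ≥ p.
The pumping lemma gives a decomposition w = xyz where |xy| ≤ p and |y| ≥ 1.
The first p characters of w are a's, so xy (and hence y) consists only of a's. Write y = a^k, 1 ≤ k ≤ p.
Since 1 ≤ k ≤ p, k divides p!; set t = 1 + p!/k. Then xy^t z has p + (p!/k)·k = p + p! copies of a. Now the a-count is p+p! and (b-count)-2 = (p+p!+2)-2 = p+p!, so i+2 ≠ j fails. So xy^t z = a^{p+p!} b^{p+p!+2} ∉ L.
This is a contradiction; hence L is not regular.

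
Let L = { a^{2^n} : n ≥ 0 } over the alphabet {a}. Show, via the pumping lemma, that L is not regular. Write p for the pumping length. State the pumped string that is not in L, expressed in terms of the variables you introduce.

Toward a contradiction, assume L is regular with pumping length p.
Take w = a^{2^p} ∈ L with |w| = 2^p ≥ p.
Write w = xyz as guaranteed by the lemma, with |xy| ≤ p and y is nonempty.
Then y = a^k for some k with 1 ≤ k ≤ p.
Pump with i = 2: xy^2z = a^{2^p+k}. Since 1 ≤ k ≤ p < 2^p, we have 2^p < 2^p+k < 2^{p+1}, so 2^p+k is not a power of 2. So xy^2z ∉ L.
This is a contradiction; hence L is not regular.

a^{2^p+k}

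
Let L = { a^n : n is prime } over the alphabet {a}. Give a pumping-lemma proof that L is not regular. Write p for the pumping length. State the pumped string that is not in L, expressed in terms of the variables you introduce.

a^{q(1+k)}

Suppose for contradiction that L is regular, and let p be the pumping length.
Let q be a prime with q ≥ p+2 (infinitely many primes exist), and take w = a^q ∈ L with |w| = q ≥ p.
By the pumping lemma, w = xyz with |xy| ≤ p and |y| > 0.
Then y = a^k for some k with 1 ≤ k ≤ p.
Since 1 ≤ k ≤ p, |xz| = q-k. Pump with i = q+1: |xy^{q+1}z| = (q-k)+(q+1)k = q+qk = q(1+k), which is composite (both factors ≥ 2). So xy^{q+1}z = a^{q(1+k)} ∉ L.
This contradicts the pumping lemma, so L is not regular.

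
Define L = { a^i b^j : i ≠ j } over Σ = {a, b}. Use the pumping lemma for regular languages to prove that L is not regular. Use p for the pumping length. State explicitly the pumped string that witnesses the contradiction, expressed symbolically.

Assume L is regular. Let p be the pumping length given by the pumping lemma.
Choose w = a^p b^{p+p!}. Since p ≠ p+p!, w ∈ L; and |w| ≥ p.
By the pumping lemma, w = xyz with |xy| ≤ p and |y| > 0.
The first p characters of w are a's, so xy (and hence y) consists only of a's. Write y = a^k, 1 ≤ k ≤ p.
Since 1 ≤ k ≤ p, k divides p!; set t = 1 + p!/k. Then xy^t z has p + (p!/k)·k = p + p! copies of a. Now the a-count equals the b-count, so i ≠ j fails. So xy^t z = a^{p+p!} b^{p+p!} ∉ L.
This is a contradiction; hence L is not regular.

a^{p+p!} b^{p+p!}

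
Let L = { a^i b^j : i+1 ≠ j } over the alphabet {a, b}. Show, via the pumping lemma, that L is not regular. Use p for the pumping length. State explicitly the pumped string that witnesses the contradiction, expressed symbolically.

Assume L is regular. Let p be the pumping length given by the pumping lemma.
Choose w = a^p b^{p+p!+1}. Since p ≠ (p+p!+1)-1 = p+p!, w ∈ L; and |w| ≥ p.
Write w = xyz as guaranteed by the lemma, with |xy| ≤ p and |y| ≥ 1.
The first p characters of w are a's, so xy (and hence y) consists only of a's. Write y = a^k, 1 ≤ k ≤ p.
Since 1 ≤ k ≤ p, k divides p!; set t = 1 + p!/k. Then xy^t z has p + (p!/k)·k = p + p! copies of a. Now the a-count is p+p! and (b-count)-1 = (p+p!+1)-1 = p+p!, so i+1 ≠ j fails. So xy^t z = a^{p+p!} b^{p+p!+1} ∉ L.
This contradicts the pumping lemma, so L is not regular.

a^{p+p!} b^{p+p!+1}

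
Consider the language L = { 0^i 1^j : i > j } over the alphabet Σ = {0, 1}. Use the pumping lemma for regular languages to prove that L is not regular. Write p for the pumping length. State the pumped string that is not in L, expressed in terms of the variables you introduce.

Suppose for contradiction that L is regular, and let p be the pumping length.
Choose w = 0^{p+1} 1^p ∈ L, with |w| = 2p+1 ≥ p.
Write w = xyz as guaranteed by the lemma, with |xy| ≤ p and |y| ≥ 1.
Since the first p symbols of w are all 0's and |xy| ≤ p, y lies entirely in the leading 0-block: y = 0^k for some k with 1 ≤ k ≤ p.
Consider xy^0z = xz = 0^{p+1-k} 1^p. Since k ≥ 1, the 0-count p+1-k is at most p, so i > j fails; thus xz ∉ L.
This is a contradiction; hence L is not regular.

0^{p+1-k} 1^p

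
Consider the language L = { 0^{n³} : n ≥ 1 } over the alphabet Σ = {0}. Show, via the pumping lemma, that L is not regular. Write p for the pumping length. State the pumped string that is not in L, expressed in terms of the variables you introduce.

0^{p³+k}

Toward a contradiction, assume L is regular with pumping length p.
Take w = 0^{p³} ∈ L with |w| = p³ ≥ p.
The pumping lemma gives a decomposition w = xyz where |xy| ≤ p and |y| ≥ 1.
Then y = 0^k for some k with 1 ≤ k ≤ p.
Pump with i = 2: xy^2z = 0^{p³+k}. Since 1 ≤ k ≤ p, p³ < p³+k ≤ p³+p < p³+3p²+3p+1 = (p+1)³, so p³+k is not a perfect cube. So xy^2z ∉ L.
This contradicts the pumping lemma, so L is not regular.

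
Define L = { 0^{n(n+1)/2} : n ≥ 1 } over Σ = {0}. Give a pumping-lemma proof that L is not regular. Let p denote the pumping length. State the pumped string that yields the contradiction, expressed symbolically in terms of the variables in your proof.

Toward a contradiction, assume L is regular with pumping length p.
Take w = 0^{p(p+1)/2} ∈ L with |w| = p(p+1)/2 ≥ p.
By the pumping lemma, w = xyz with |xy| ≤ p and |y| > 0.
Then y = 0^k for some k with 1 ≤ k ≤ p.
Pump with i = 2: xy^2z = 0^{p(p+1)/2+k}. Since 1 ≤ k ≤ p, p(p+1)/2 < p(p+1)/2+k ≤ p(p+1)/2+p < (p+1)(p+2)/2, so p(p+1)/2+k is strictly between consecutive triangular numbers. So xy^2z ∉ L.
Contradiction. Therefore L is not regular.

0^{p(p+1)/2+k}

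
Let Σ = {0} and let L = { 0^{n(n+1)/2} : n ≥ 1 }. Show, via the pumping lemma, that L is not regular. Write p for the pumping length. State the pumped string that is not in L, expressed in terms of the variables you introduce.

Suppose for contradiction that L is regular, and let p be the pumping length.
Take w = 0^{p(p+1)/2} ∈ L with |w| = p(p+1)/2 ≥ p.
The pumping lemma gives a decomposition w = xyz where |xy| ≤ p and y is nonempty.
Then y = 0^k for some k with 1 ≤ k ≤ p.
Pump with i = 2: xy^2z = 0^{p(p+1)/2+k}. Since 1 ≤ k ≤ p, p(p+1)/2 < p(p+1)/2+k ≤ p(p+1)/2+p < (p+1)(p+2)/2, so p(p+1)/2+k is strictly between consecutive triangular numbers. So xy^2z ∉ L.
This contradicts the pumping lemma, so L is not regular.

0^{p(p+1)/2+k}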